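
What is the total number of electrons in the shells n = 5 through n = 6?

Shell n has n² orbitals: 5²=25 + 6²=36 = 61 orbitals.
Two spin states per orbital: 2 × 61 = 122 electrons.

122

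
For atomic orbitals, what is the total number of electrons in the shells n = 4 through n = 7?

252

Shell n has n² orbitals: 4²=16 + 5²=25 + 6²=36 + 7²=49 = 126 orbitals.
Two spin states per orbital: 2 × 126 = 252 electrons.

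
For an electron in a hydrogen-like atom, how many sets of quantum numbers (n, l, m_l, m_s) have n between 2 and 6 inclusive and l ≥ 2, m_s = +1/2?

For each n in the range, tally the orbitals obeying l ≥ 2:
n=3 → 5; n=4 → 12; n=5 → 21; n=6 → 32.
Orbitals: 5 + 12 + 21 + 32 = 70. With m_s fixed to +1/2 there is one state per orbital, so 70 states.

70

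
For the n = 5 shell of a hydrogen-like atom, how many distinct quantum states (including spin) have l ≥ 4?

18

Go through l = 0, …, 4 (the values permitted for n = 5).
Orbitals with l ≥ 4, by l: l=4 → 9.
Orbitals: 9. Each orbital carries two spin states, so 9 × 2 = 18 states.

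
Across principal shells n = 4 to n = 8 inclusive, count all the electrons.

Shell n has n² orbitals: 4²=16 + 5²=25 + 6²=36 + 7²=49 + 8²=64 = 190 orbitals.
Two spin states per orbital: 2 × 190 = 380 electrons.

380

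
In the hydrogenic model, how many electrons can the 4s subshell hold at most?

A subshell with l = 0 has 2l+1 = 1 orbital, each holding 2 electrons (spin ±1/2), so 1 × 2 = 2.

2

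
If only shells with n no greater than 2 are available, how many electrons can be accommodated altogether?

10

Total orbitals = 1² + 2² = 5. Doubling for spin gives 10 electrons.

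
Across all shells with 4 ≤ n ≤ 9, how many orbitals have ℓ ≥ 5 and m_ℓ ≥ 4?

30

Treat each shell separately and count matching orbitals:
n=6 → 2; n=7 → 5; n=8 → 9; n=9 → 14.
Total orbitals: 2 + 5 + 9 + 14 = 30.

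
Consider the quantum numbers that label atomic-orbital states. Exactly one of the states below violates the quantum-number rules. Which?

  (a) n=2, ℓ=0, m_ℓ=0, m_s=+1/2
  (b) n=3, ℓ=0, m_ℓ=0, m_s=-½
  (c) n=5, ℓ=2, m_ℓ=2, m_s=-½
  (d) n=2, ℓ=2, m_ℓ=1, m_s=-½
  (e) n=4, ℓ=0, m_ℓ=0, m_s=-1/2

(d) has ℓ = 2 ≥ n = 2, violating 0 ≤ ℓ ≤ n−1.
The remaining sets (a), (b), (c), (e) satisfy all four rules.

(d)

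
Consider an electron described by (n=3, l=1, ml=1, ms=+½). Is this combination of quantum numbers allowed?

n = 3 is a positive integer. l = 1 satisfies 0 ≤ l ≤ n−1 = 2. ml = 1 lies in the range −l … +l (here −1 … 1). ms = +1/2 is one of ±1/2.
All four constraints are satisfied.

Valid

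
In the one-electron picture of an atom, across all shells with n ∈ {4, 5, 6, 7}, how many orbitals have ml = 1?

Work shell by shell — for each n, count the (l, ml) pairs that satisfy ml = 1:
n=4 → 3; n=5 → 4; n=6 → 5; n=7 → 6.
Total orbitals: 3 + 4 + 5 + 6 = 18.

18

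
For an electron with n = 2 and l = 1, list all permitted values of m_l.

m_l takes every integer from −l to +l. With l = 1 that gives the 3 values -1, 0, 1.

-1, 0, 1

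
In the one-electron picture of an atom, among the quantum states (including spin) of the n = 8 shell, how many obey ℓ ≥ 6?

56

Contributions: ℓ=6 → 13; ℓ=7 → 15.
Orbitals: 13 + 15 = 28. Each orbital carries two spin states, so 28 × 2 = 56 states.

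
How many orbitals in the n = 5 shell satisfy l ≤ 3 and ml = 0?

4

Contributions: l=0 → 1; l=1 → 1; l=2 → 1; l=3 → 1.
Total orbitals: 1 + 1 + 1 + 1 = 4.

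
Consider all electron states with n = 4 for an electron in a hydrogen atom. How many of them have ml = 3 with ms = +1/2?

For n = 4, l ranges over 0 … 3.
Per l-value: l=3 → 1.
Orbitals: 1. With ms fixed to a single value there is one state per orbital, giving 1 state.

1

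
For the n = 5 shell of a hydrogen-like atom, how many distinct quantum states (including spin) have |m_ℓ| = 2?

12

With n = 5 the allowed ℓ are 0, 1, …, 4.
Contributions: ℓ=2 → 2; ℓ=3 → 2; ℓ=4 → 2.
Orbitals: 2 + 2 + 2 = 6. Each orbital carries two spin states, so 6 × 2 = 12 states.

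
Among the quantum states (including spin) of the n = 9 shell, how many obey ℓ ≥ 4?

Go through ℓ = 0, …, 8 (the values permitted for n = 9).
Contributions: ℓ=4 → 9; ℓ=5 → 11; ℓ=6 → 13; ℓ=7 → 15; ℓ=8 → 17.
Orbitals: 9 + 11 + 13 + 15 + 17 = 65. Each orbital carries two spin states, so 65 × 2 = 130 states.

130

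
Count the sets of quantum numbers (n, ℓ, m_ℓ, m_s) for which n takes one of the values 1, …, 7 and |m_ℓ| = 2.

60

Treat each shell separately and count matching orbitals:
n=3 → 2; n=4 → 4; n=5 → 6; n=6 → 8; n=7 → 10.
Orbitals: 2 + 4 + 6 + 8 + 10 = 30. Including both spin states (m_s = ±1/2) gives 2 × 30 = 60 states.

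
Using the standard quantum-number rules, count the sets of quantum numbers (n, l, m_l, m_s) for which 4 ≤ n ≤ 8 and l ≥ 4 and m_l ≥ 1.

100

For each n in the range, tally the orbitals obeying l ≥ 4 and m_l ≥ 1:
n=5 → 4; n=6 → 9; n=7 → 15; n=8 → 22.
Orbitals: 4 + 9 + 15 + 22 = 50. Including both spin states (m_s = ±1/2) gives 2 × 50 = 100 states.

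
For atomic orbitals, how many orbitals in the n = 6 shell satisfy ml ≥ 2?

10

Go through l = 0, …, 5 (the values permitted for n = 6).
Orbitals with ml ≥ 2, by l: l=2 → 1; l=3 → 2; l=4 → 3; l=5 → 4.
Total orbitals: 1 + 2 + 3 + 4 = 10.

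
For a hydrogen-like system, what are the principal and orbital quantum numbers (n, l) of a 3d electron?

The leading integer gives n = 3; the letter 'd' means l = 2.

n = 3, l = 2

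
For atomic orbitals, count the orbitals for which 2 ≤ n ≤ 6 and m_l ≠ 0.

70

Go shell by shell, enumerating (l, m_l) with m_l ≠ 0:
n=2 → 2; n=3 → 6; n=4 → 12; n=5 → 20; n=6 → 30.
Total orbitals: 2 + 6 + 12 + 20 + 30 = 70.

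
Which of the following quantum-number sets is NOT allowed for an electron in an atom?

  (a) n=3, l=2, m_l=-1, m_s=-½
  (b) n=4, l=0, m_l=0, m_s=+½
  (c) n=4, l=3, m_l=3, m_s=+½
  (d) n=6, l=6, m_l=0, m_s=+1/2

(d) has l = 6 ≥ n = 6, violating 0 ≤ l ≤ n−1.
The remaining sets (a), (b), (c) satisfy all four rules.

(d)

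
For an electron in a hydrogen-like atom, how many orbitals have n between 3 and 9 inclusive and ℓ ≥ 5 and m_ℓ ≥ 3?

40

For each n in the range, tally the orbitals obeying ℓ ≥ 5 and m_ℓ ≥ 3:
n=6 → 3; n=7 → 7; n=8 → 12; n=9 → 18.
Total orbitals: 3 + 7 + 12 + 18 = 40.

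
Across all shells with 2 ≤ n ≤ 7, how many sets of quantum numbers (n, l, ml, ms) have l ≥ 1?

266

Work shell by shell — for each n, count the (l, ml) pairs that satisfy l ≥ 1:
n=2 → 3; n=3 → 8; n=4 → 15; n=5 → 24; n=6 → 35; n=7 → 48.
Orbitals: 3 + 8 + 15 + 24 + 35 + 48 = 133. Including both spin states (ms = ±1/2) gives 2 × 133 = 266 states.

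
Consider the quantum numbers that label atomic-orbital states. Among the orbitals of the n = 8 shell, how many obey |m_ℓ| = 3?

For n = 8, ℓ ranges over 0 … 7.
The (ℓ, m_ℓ) pairs meeting |m_ℓ| = 3 give: ℓ=3 → 2; ℓ=4 → 2; ℓ=5 → 2; ℓ=6 → 2; ℓ=7 → 2.
Total orbitals: 2 + 2 + 2 + 2 + 2 = 10.

10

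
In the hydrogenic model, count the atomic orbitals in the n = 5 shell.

25

The n = 5 shell contains n² = 5² = 25 orbitals.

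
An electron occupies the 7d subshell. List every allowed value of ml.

The 7d subshell has l = 2, and ml takes every integer from −l to +l. With l = 2 that gives the 5 values -2, -1, 0, 1, 2.

-2, -1, 0, 1, 2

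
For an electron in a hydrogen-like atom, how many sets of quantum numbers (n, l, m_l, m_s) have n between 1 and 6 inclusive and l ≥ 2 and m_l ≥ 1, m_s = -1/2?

30

Go shell by shell, enumerating (l, m_l) with l ≥ 2 and m_l ≥ 1:
n=3 → 2; n=4 → 5; n=5 → 9; n=6 → 14.
Orbitals: 2 + 5 + 9 + 14 = 30. With m_s fixed to -1/2 there is one state per orbital, so 30 states.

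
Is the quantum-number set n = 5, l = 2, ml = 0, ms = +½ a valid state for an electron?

Valid

n = 5 is a positive integer. l = 2 satisfies 0 ≤ l ≤ n−1 = 4. ml = 0 lies in the range −l … +l (here −2 … 2). ms = +1/2 is one of ±1/2.
All four constraints are satisfied.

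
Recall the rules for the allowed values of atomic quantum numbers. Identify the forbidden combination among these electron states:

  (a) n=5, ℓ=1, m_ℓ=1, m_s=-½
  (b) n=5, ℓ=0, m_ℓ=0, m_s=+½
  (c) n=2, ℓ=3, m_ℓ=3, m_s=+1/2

(c) has ℓ = 3 ≥ n = 2, violating 0 ≤ ℓ ≤ n−1.
The remaining sets (a), (b) satisfy all four rules.

(c)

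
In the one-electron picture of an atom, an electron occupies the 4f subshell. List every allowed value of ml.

The 4f subshell has l = 3, and ml takes every integer from −l to +l. With l = 3 that gives the 7 values -3, -2, -1, 0, 1, 2, 3.

-3, -2, -1, 0, 1, 2, 3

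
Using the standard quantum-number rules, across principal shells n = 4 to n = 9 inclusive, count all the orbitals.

271

Shell n has n² orbitals: 4²=16 + 5²=25 + 6²=36 + 7²=49 + 8²=64 + 9²=81 = 271 orbitals.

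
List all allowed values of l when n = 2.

l is an integer with 0 ≤ l ≤ n−1, so for n = 2: l = 0, 1.

0, 1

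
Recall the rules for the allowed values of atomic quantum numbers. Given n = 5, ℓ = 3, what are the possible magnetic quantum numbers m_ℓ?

-3, -2, -1, 0, 1, 2, 3

m_ℓ takes every integer from −ℓ to +ℓ. With ℓ = 3 that gives the 7 values -3, -2, -1, 0, 1, 2, 3.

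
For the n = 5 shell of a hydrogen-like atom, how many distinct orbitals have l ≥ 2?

21

Go through l = 0, …, 4 (the values permitted for n = 5).
Orbitals with l ≥ 2, by l: l=2 → 5; l=3 → 7; l=4 → 9.
Total orbitals: 5 + 7 + 9 = 21.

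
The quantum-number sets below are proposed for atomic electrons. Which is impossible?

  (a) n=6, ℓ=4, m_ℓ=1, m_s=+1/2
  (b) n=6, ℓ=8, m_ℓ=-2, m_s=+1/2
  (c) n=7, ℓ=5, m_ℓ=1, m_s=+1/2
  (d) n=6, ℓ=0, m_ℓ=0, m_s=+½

(b)

(b) has ℓ = 8 ≥ n = 6, violating 0 ≤ ℓ ≤ n−1.
The remaining sets (a), (c), (d) satisfy all four rules.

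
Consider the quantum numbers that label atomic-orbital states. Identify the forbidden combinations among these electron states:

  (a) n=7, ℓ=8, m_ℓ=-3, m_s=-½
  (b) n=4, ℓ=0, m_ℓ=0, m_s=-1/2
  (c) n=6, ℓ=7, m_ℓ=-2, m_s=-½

(a) and (c)

(a) has ℓ = 8 ≥ n = 7, violating 0 ≤ ℓ ≤ n−1.
(c) has ℓ = 7 ≥ n = 6, violating 0 ≤ ℓ ≤ n−1.
The remaining set (b) satisfies all four rules.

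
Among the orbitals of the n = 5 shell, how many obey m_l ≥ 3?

The n = 5 shell has l = 0 through 4; check each.
The (l, m_l) pairs meeting m_l ≥ 3 give: l=3 → 1; l=4 → 2.
Total orbitals: 1 + 2 = 3.

3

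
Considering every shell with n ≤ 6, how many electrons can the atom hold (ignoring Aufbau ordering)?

Total orbitals = 1² + 2² + 3² + 4² + 5² + 6² = 91. Doubling for spin gives 182 electrons.

182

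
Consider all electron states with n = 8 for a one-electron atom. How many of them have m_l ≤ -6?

Go through l = 0, …, 7 (the values permitted for n = 8).
Contributions: l=6 → 1; l=7 → 2.
Orbitals: 1 + 2 = 3. Each orbital carries two spin states, so 3 × 2 = 6 states.

6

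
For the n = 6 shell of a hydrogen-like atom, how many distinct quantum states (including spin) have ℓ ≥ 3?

Per ℓ-value: ℓ=3 → 7; ℓ=4 → 9; ℓ=5 → 11.
Orbitals: 7 + 9 + 11 = 27. Each orbital carries two spin states, so 27 × 2 = 54 states.

54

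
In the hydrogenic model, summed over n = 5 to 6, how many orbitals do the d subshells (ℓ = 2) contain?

A d subshell (ℓ = 2) exists for every n ≥ 3, so shells n = 5, 6 each contribute one — 2 subshells.
Since each d subshell has 2·2+1 = 5 orbitals, the total is 2 × 5 = 10.

10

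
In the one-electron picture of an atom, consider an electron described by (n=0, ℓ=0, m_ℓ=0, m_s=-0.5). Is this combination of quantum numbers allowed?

Invalid

The principal quantum number must be a positive integer (n ≥ 1), but here n = 0.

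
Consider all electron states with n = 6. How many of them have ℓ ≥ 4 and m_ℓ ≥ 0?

22

The n = 6 shell has ℓ = 0 through 5; check each.
Per ℓ-value: ℓ=4 → 5; ℓ=5 → 6.
Orbitals: 5 + 6 = 11. Each orbital carries two spin states, so 11 × 2 = 22 states.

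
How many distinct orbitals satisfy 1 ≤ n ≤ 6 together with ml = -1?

Work shell by shell — for each n, count the (l, ml) pairs that satisfy ml = -1:
n=2 → 1; n=3 → 2; n=4 → 3; n=5 → 4; n=6 → 5.
Total orbitals: 1 + 2 + 3 + 4 + 5 = 15.

15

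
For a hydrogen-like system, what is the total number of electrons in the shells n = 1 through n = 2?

10

Shell n has n² orbitals: 1²=1 + 2²=4 = 5 orbitals.
Two spin states per orbital: 2 × 5 = 10 electrons.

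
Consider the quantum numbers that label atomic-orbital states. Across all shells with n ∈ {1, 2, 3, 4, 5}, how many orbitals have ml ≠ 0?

40

For each n in the range, tally the orbitals obeying ml ≠ 0:
n=2 → 2; n=3 → 6; n=4 → 12; n=5 → 20.
Total orbitals: 2 + 6 + 12 + 20 = 40.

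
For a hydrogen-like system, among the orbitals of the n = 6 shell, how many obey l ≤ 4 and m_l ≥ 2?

The n = 6 shell has l = 0 through 5; check each.
Orbitals with l ≤ 4 and m_l ≥ 2, by l: l=2 → 1; l=3 → 2; l=4 → 3.
Total orbitals: 1 + 2 + 3 = 6.

6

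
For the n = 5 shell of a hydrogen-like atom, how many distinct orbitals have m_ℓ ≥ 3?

The n = 5 shell has ℓ = 0 through 4; check each.
Per ℓ-value: ℓ=3 → 1; ℓ=4 → 2.
Total orbitals: 1 + 2 = 3.

3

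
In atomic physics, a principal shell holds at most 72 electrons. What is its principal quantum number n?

n = 6

2n² = 72 ⇒ n² = 36 ⇒ n = 6.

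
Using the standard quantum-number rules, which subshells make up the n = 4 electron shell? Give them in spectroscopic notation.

For n = 4, l runs from 0 to 3. In spectroscopic notation l = 0,1,2,… ↔ s,p,d,f,g,h,i, so the subshells are 4s, 4p, 4d, 4f.

4s, 4p, 4d, 4f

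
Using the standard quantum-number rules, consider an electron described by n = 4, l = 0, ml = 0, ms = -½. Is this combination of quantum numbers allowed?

Valid

n = 4 is a positive integer. l = 0 satisfies 0 ≤ l ≤ n−1 = 3. ml = 0 lies in the range −l … +l (here 0). ms = -1/2 is one of ±1/2.
All four constraints are satisfied.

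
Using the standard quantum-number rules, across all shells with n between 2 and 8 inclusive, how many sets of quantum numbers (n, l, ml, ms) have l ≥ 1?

392

Go shell by shell, enumerating (l, ml) with l ≥ 1:
n=2 → 3; n=3 → 8; n=4 → 15; n=5 → 24; n=6 → 35; n=7 → 48; n=8 → 63.
Orbitals: 3 + 8 + 15 + 24 + 35 + 48 + 63 = 196. Including both spin states (ms = ±1/2) gives 2 × 196 = 392 states.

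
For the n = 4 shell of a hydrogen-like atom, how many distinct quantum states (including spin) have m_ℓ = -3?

Orbitals with m_ℓ = -3, by ℓ: ℓ=3 → 1.
Orbitals: 1. Each orbital carries two spin states, so 1 × 2 = 2 states.

2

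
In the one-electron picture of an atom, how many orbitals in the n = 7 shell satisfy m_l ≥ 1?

21

For n = 7, l ranges over 0 … 6.
Per l-value: l=1 → 1; l=2 → 2; l=3 → 3; l=4 → 4; l=5 → 5; l=6 → 6.
Total orbitals: 1 + 2 + 3 + 4 + 5 + 6 = 21.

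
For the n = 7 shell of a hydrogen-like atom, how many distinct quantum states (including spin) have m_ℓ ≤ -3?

Go through ℓ = 0, …, 6 (the values permitted for n = 7).
Per ℓ-value: ℓ=3 → 1; ℓ=4 → 2; ℓ=5 → 3; ℓ=6 → 4.
Orbitals: 1 + 2 + 3 + 4 = 10. Each orbital carries two spin states, so 10 × 2 = 20 states.

20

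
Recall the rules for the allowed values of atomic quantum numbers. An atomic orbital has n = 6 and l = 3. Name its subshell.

6f

l = 3 corresponds to the letter 'f', so the subshell is 6f.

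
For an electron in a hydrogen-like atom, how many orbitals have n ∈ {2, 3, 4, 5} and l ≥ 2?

Treat each shell separately and count matching orbitals:
n=3 → 5; n=4 → 12; n=5 → 21.
Total orbitals: 5 + 12 + 21 = 38.

38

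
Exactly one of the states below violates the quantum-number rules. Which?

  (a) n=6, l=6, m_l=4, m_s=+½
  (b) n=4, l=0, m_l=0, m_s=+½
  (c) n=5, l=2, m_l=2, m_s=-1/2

(a)

(a) has l = 6 ≥ n = 6, violating 0 ≤ l ≤ n−1.
The remaining sets (b), (c) satisfy all four rules.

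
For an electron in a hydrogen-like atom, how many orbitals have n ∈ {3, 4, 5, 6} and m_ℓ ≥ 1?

Go shell by shell, enumerating (ℓ, m_ℓ) with m_ℓ ≥ 1:
n=3 → 3; n=4 → 6; n=5 → 10; n=6 → 15.
Total orbitals: 3 + 6 + 10 + 15 = 34.

34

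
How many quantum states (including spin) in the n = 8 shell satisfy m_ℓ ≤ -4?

With n = 8 the allowed ℓ are 0, 1, …, 7.
Contributions: ℓ=4 → 1; ℓ=5 → 2; ℓ=6 → 3; ℓ=7 → 4.
Orbitals: 1 + 2 + 3 + 4 = 10. Each orbital carries two spin states, so 10 × 2 = 20 states.

20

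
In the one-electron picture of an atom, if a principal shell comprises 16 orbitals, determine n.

n² = 16 ⇒ n = 4.

n = 4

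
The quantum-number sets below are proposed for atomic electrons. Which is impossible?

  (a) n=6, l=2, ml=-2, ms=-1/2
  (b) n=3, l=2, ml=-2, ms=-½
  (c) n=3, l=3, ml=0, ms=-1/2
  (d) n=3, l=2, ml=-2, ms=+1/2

(c) has l = 3 ≥ n = 3, violating 0 ≤ l ≤ n−1.
The remaining sets (a), (b), (d) satisfy all four rules.

(c)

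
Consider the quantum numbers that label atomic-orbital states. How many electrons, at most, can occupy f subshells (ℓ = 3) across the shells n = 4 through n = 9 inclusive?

84

An f subshell (ℓ = 3) exists for every n ≥ 4, so shells n = 4, 5, 6, 7, 8, 9 each contribute one — 6 subshells.
Since each f subshell holds 2(2·3+1) = 14 electrons, the total is 6 × 14 = 84.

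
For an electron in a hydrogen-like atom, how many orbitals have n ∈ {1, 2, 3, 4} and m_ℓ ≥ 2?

4

Per-shell orbital counts meeting the constraint:
n=3 → 1; n=4 → 3.
Total orbitals: 1 + 3 = 4.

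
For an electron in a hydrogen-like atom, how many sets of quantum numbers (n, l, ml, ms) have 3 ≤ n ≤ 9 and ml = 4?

Count contributing orbitals for each principal shell:
n=5 → 1; n=6 → 2; n=7 → 3; n=8 → 4; n=9 → 5.
Orbitals: 1 + 2 + 3 + 4 + 5 = 15. Including both spin states (ms = ±1/2) gives 2 × 15 = 30 states.

30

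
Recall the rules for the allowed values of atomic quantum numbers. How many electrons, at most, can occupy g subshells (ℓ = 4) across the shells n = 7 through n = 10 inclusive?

72

A g subshell (ℓ = 4) exists for every n ≥ 5, so shells n = 7, 8, 9, 10 each contribute one — 4 subshells.
Since each g subshell holds 2(2·4+1) = 18 electrons, the total is 4 × 18 = 72.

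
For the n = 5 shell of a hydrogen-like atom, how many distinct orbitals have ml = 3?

With n = 5 the allowed l are 0, 1, …, 4.
Contributions: l=3 → 1; l=4 → 1.
Total orbitals: 1 + 1 = 2.

2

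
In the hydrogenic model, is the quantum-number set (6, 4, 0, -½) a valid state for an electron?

n = 6 is a positive integer. ℓ = 4 satisfies 0 ≤ ℓ ≤ n−1 = 5. m_ℓ = 0 lies in the range −ℓ … +ℓ (here −4 … 4). m_s = -1/2 is one of ±1/2.
All four constraints are satisfied.

Allowed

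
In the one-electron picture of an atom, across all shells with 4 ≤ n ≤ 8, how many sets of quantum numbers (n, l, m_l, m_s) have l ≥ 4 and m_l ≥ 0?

Go shell by shell, enumerating (l, m_l) with l ≥ 4 and m_l ≥ 0:
n=5 → 5; n=6 → 11; n=7 → 18; n=8 → 26.
Orbitals: 5 + 11 + 18 + 26 = 60. Including both spin states (m_s = ±1/2) gives 2 × 60 = 120 states.

120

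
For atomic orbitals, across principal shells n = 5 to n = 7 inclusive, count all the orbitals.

110

Shell n has n² orbitals: 5²=25 + 6²=36 + 7²=49 = 110 orbitals.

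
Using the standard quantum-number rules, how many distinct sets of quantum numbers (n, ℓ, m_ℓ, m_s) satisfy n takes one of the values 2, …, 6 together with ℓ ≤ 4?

158

Work shell by shell — for each n, count the (ℓ, m_ℓ) pairs that satisfy ℓ ≤ 4:
n=2 → 4; n=3 → 9; n=4 → 16; n=5 → 25; n=6 → 25.
Orbitals: 4 + 9 + 16 + 25 + 25 = 79. Including both spin states (m_s = ±1/2) gives 2 × 79 = 158 states.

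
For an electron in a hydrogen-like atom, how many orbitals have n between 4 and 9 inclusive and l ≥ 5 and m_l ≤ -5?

20

Count contributing orbitals for each principal shell:
n=6 → 1; n=7 → 3; n=8 → 6; n=9 → 10.
Total orbitals: 1 + 3 + 6 + 10 = 20.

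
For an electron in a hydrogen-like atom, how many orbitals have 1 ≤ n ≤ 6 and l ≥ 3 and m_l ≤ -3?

Go shell by shell, enumerating (l, m_l) with l ≥ 3 and m_l ≤ -3:
n=4 → 1; n=5 → 3; n=6 → 6.
Total orbitals: 1 + 3 + 6 = 10.

10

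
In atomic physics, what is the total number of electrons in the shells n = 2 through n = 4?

58

Shell n has n² orbitals: 2²=4 + 3²=9 + 4²=16 = 29 orbitals.
Two spin states per orbital: 2 × 29 = 58 electrons.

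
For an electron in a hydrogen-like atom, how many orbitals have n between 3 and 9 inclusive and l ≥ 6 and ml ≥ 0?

Work shell by shell — for each n, count the (l, ml) pairs that satisfy l ≥ 6 and ml ≥ 0:
n=7 → 7; n=8 → 15; n=9 → 24.
Total orbitals: 7 + 15 + 24 = 46.

46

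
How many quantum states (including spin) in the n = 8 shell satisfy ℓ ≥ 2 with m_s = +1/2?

Go through ℓ = 0, …, 7 (the values permitted for n = 8).
Orbitals with ℓ ≥ 2, by ℓ: ℓ=2 → 5; ℓ=3 → 7; ℓ=4 → 9; ℓ=5 → 11; ℓ=6 → 13; ℓ=7 → 15.
Orbitals: 5 + 7 + 9 + 11 + 13 + 15 = 60. With m_s fixed to a single value there is one state per orbital, giving 60 states.

60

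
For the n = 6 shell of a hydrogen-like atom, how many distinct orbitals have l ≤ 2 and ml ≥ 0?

The n = 6 shell has l = 0 through 5; check each.
Orbitals with l ≤ 2 and ml ≥ 0, by l: l=0 → 1; l=1 → 2; l=2 → 3.
Total orbitals: 1 + 2 + 3 = 6.

6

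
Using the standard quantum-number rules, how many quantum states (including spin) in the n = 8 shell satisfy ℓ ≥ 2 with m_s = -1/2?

For n = 8, ℓ ranges over 0 … 7.
Orbitals with ℓ ≥ 2, by ℓ: ℓ=2 → 5; ℓ=3 → 7; ℓ=4 → 9; ℓ=5 → 11; ℓ=6 → 13; ℓ=7 → 15.
Orbitals: 5 + 7 + 9 + 11 + 13 + 15 = 60. With m_s fixed to a single value there is one state per orbital, giving 60 states.

60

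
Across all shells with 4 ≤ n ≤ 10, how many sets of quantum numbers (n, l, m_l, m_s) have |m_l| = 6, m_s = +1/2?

Treat each shell separately and count matching orbitals:
n=7 → 2; n=8 → 4; n=9 → 6; n=10 → 8.
Orbitals: 2 + 4 + 6 + 8 = 20. With m_s fixed to +1/2 there is one state per orbital, so 20 states.

20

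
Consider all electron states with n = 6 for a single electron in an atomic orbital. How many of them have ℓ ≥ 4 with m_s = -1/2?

The n = 6 shell has ℓ = 0 through 5; check each.
The (ℓ, m_ℓ) pairs meeting ℓ ≥ 4 give: ℓ=4 → 9; ℓ=5 → 11.
Orbitals: 9 + 11 = 20. With m_s fixed to a single value there is one state per orbital, giving 20 states.

20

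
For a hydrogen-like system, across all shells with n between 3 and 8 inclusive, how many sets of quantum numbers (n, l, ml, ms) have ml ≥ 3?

70

Treat each shell separately and count matching orbitals:
n=4 → 1; n=5 → 3; n=6 → 6; n=7 → 10; n=8 → 15.
Orbitals: 1 + 3 + 6 + 10 + 15 = 35. Including both spin states (ms = ±1/2) gives 2 × 35 = 70 states.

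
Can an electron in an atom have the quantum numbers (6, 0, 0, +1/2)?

n = 6 is a positive integer. l = 0 satisfies 0 ≤ l ≤ n−1 = 5. ml = 0 lies in the range −l … +l (here 0). ms = +1/2 is one of ±1/2.
All four constraints are satisfied.

Valid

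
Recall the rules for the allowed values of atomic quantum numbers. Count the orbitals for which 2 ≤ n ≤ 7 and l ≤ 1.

Go shell by shell, enumerating (l, m_l) with l ≤ 1:
n=2 → 4; n=3 → 4; n=4 → 4; n=5 → 4; n=6 → 4; n=7 → 4.
Total orbitals: 4 + 4 + 4 + 4 + 4 + 4 = 24.

24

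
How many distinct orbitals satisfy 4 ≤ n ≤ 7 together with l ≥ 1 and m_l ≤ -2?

34

Count contributing orbitals for each principal shell:
n=4 → 3; n=5 → 6; n=6 → 10; n=7 → 15.
Total orbitals: 3 + 6 + 10 + 15 = 34.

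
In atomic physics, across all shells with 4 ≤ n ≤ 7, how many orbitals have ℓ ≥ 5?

Work shell by shell — for each n, count the (ℓ, m_ℓ) pairs that satisfy ℓ ≥ 5:
n=6 → 11; n=7 → 24.
Total orbitals: 11 + 24 = 35.

35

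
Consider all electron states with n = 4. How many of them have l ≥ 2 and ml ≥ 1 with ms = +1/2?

Go through l = 0, …, 3 (the values permitted for n = 4).
Orbitals with l ≥ 2 and ml ≥ 1, by l: l=2 → 2; l=3 → 3.
Orbitals: 2 + 3 = 5. With ms fixed to a single value there is one state per orbital, giving 5 states.

5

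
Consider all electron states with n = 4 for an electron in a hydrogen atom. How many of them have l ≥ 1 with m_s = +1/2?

The (l, m_l) pairs meeting l ≥ 1 give: l=1 → 3; l=2 → 5; l=3 → 7.
Orbitals: 3 + 5 + 7 = 15. With m_s fixed to a single value there is one state per orbital, giving 15 states.

15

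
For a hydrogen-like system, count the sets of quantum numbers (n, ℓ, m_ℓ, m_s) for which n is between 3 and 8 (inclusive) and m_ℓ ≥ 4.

40

Work shell by shell — for each n, count the (ℓ, m_ℓ) pairs that satisfy m_ℓ ≥ 4:
n=5 → 1; n=6 → 3; n=7 → 6; n=8 → 10.
Orbitals: 1 + 3 + 6 + 10 = 20. Including both spin states (m_s = ±1/2) gives 2 × 20 = 40 states.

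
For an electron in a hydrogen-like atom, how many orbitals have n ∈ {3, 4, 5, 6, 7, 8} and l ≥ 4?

110

Work shell by shell — for each n, count the (l, ml) pairs that satisfy l ≥ 4:
n=5 → 9; n=6 → 20; n=7 → 33; n=8 → 48.
Total orbitals: 9 + 20 + 33 + 48 = 110.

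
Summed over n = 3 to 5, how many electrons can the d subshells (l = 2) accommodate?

A d subshell (l = 2) exists for every n ≥ 3, so shells n = 3, 4, 5 each contribute one — 3 subshells.
Since each d subshell holds 2(2·2+1) = 10 electrons, the total is 3 × 10 = 30.

30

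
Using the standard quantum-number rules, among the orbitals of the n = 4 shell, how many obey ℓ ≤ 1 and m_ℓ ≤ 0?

3

Contributions: ℓ=0 → 1; ℓ=1 → 2.
Total orbitals: 1 + 2 = 3.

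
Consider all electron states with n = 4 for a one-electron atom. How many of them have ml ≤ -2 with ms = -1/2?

3

For n = 4, l ranges over 0 … 3.
Contributions: l=2 → 1; l=3 → 2.
Orbitals: 1 + 2 = 3. With ms fixed to a single value there is one state per orbital, giving 3 states.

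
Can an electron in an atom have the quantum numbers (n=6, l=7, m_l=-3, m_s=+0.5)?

The orbital quantum number must satisfy 0 ≤ l ≤ n−1. With n = 6 the allowed l values are 0, 1, 2, 3, 4, 5, so l = 7 is out of range.

Not allowed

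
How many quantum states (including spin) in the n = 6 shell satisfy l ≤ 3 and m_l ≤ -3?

2

Go through l = 0, …, 5 (the values permitted for n = 6).
Contributions: l=3 → 1.
Orbitals: 1. Each orbital carries two spin states, so 1 × 2 = 2 states.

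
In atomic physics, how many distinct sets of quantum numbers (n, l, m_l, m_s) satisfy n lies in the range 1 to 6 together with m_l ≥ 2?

40

Treat each shell separately and count matching orbitals:
n=3 → 1; n=4 → 3; n=5 → 6; n=6 → 10.
Orbitals: 1 + 3 + 6 + 10 = 20. Including both spin states (m_s = ±1/2) gives 2 × 20 = 40 states.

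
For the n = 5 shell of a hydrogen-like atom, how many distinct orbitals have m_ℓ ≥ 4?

For n = 5, ℓ ranges over 0 … 4.
The (ℓ, m_ℓ) pairs meeting m_ℓ ≥ 4 give: ℓ=4 → 1.
Total orbitals: 1.

1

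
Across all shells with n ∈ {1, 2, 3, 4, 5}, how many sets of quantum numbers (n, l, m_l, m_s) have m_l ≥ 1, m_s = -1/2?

For each n in the range, tally the orbitals obeying m_l ≥ 1:
n=2 → 1; n=3 → 3; n=4 → 6; n=5 → 10.
Orbitals: 1 + 3 + 6 + 10 = 20. With m_s fixed to -1/2 there is one state per orbital, so 20 states.

20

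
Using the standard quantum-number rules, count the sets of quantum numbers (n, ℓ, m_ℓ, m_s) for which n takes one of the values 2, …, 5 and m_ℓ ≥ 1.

40

Per-shell orbital counts meeting the constraint:
n=2 → 1; n=3 → 3; n=4 → 6; n=5 → 10.
Orbitals: 1 + 3 + 6 + 10 = 20. Including both spin states (m_s = ±1/2) gives 2 × 20 = 40 states.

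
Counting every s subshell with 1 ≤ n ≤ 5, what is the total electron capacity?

10

An s subshell (ℓ = 0) exists for every n ≥ 1, so shells n = 1, 2, 3, 4, 5 each contribute one — 5 subshells.
Since each s subshell holds 2(2·0+1) = 2 electrons, the total is 5 × 2 = 10.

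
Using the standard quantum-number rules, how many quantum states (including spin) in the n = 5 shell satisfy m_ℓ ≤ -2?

12

The n = 5 shell has ℓ = 0 through 4; check each.
Contributions: ℓ=2 → 1; ℓ=3 → 2; ℓ=4 → 3.
Orbitals: 1 + 2 + 3 = 6. Each orbital carries two spin states, so 6 × 2 = 12 states.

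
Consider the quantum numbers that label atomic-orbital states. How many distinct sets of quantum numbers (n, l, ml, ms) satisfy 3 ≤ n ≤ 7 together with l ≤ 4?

200

Per-shell orbital counts meeting the constraint:
n=3 → 9; n=4 → 16; n=5 → 25; n=6 → 25; n=7 → 25.
Orbitals: 9 + 16 + 25 + 25 + 25 = 100. Including both spin states (ms = ±1/2) gives 2 × 100 = 200 states.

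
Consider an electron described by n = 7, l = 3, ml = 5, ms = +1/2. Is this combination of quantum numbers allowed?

Invalid

The magnetic quantum number must satisfy −l ≤ ml ≤ l. With l = 3, ml can only be -3, -2, -1, 0, 1, 2, 3, so ml = 5 is forbidden.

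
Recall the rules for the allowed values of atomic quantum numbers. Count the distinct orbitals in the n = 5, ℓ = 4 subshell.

9

A subshell has 2ℓ+1 orbitals; with ℓ = 4, that's 9.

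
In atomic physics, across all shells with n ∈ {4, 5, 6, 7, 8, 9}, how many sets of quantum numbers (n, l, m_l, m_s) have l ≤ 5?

370

Count contributing orbitals for each principal shell:
n=4 → 16; n=5 → 25; n=6 → 36; n=7 → 36; n=8 → 36; n=9 → 36.
Orbitals: 16 + 25 + 36 + 36 + 36 + 36 = 185. Including both spin states (m_s = ±1/2) gives 2 × 185 = 370 states.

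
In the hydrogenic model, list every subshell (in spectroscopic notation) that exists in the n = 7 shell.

For n = 7, l runs from 0 to 6. In spectroscopic notation l = 0,1,2,… ↔ s,p,d,f,g,h,i, so the subshells are 7s, 7p, 7d, 7f, 7g, 7h, 7i.

7s, 7p, 7d, 7f, 7g, 7h, 7i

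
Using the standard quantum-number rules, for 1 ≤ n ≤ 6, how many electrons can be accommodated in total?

182

Total orbitals = 1² + 2² + 3² + 4² + 5² + 6² = 91. Doubling for spin gives 182 electrons.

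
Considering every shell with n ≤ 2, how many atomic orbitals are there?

Total orbitals = 1² + 2² = 5.

5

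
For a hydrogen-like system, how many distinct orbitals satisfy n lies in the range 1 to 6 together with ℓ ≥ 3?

For each n in the range, tally the orbitals obeying ℓ ≥ 3:
n=4 → 7; n=5 → 16; n=6 → 27.
Total orbitals: 7 + 16 + 27 = 50.

50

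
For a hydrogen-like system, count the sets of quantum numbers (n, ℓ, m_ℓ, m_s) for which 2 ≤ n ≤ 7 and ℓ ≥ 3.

For each n in the range, tally the orbitals obeying ℓ ≥ 3:
n=4 → 7; n=5 → 16; n=6 → 27; n=7 → 40.
Orbitals: 7 + 16 + 27 + 40 = 90. Including both spin states (m_s = ±1/2) gives 2 × 90 = 180 states.

180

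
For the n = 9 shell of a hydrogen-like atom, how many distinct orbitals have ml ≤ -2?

With n = 9 the allowed l are 0, 1, …, 8.
The (l, ml) pairs meeting ml ≤ -2 give: l=2 → 1; l=3 → 2; l=4 → 3; l=5 → 4; l=6 → 5; l=7 → 6; l=8 → 7.
Total orbitals: 1 + 2 + 3 + 4 + 5 + 6 + 7 = 28.

28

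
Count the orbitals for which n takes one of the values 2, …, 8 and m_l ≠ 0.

Go shell by shell, enumerating (l, m_l) with m_l ≠ 0:
n=2 → 2; n=3 → 6; n=4 → 12; n=5 → 20; n=6 → 30; n=7 → 42; n=8 → 56.
Total orbitals: 2 + 6 + 12 + 20 + 30 + 42 + 56 = 168.

168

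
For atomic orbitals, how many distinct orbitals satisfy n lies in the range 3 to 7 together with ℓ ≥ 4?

Work shell by shell — for each n, count the (ℓ, m_ℓ) pairs that satisfy ℓ ≥ 4:
n=5 → 9; n=6 → 20; n=7 → 33.
Total orbitals: 9 + 20 + 33 = 62.

62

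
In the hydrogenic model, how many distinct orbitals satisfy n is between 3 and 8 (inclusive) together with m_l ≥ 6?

4

For each n in the range, tally the orbitals obeying m_l ≥ 6:
n=7 → 1; n=8 → 3.
Total orbitals: 1 + 3 = 4.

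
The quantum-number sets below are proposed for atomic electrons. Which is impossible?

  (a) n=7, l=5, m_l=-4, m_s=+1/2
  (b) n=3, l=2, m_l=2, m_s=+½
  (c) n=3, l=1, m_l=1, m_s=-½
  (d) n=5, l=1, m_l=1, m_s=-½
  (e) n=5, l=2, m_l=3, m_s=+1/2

(e) has |m_l| = 3 > l = 2, violating −l ≤ m_l ≤ l.
The remaining sets (a), (b), (c), (d) satisfy all four rules.

(e)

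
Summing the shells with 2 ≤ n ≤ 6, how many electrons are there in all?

Shell n has n² orbitals: 2²=4 + 3²=9 + 4²=16 + 5²=25 + 6²=36 = 90 orbitals.
Two spin states per orbital: 2 × 90 = 180 electrons.

180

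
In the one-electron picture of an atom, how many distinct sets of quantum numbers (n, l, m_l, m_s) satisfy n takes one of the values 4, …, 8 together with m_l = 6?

6

Per-shell orbital counts meeting the constraint:
n=7 → 1; n=8 → 2.
Orbitals: 1 + 2 = 3. Including both spin states (m_s = ±1/2) gives 2 × 3 = 6 states.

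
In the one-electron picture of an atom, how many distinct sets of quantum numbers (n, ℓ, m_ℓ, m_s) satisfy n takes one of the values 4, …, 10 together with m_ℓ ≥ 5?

70

For each n in the range, tally the orbitals obeying m_ℓ ≥ 5:
n=6 → 1; n=7 → 3; n=8 → 6; n=9 → 10; n=10 → 15.
Orbitals: 1 + 3 + 6 + 10 + 15 = 35. Including both spin states (m_s = ±1/2) gives 2 × 35 = 70 states.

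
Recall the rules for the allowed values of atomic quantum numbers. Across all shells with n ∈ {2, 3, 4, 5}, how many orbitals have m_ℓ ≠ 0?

40

Per-shell orbital counts meeting the constraint:
n=2 → 2; n=3 → 6; n=4 → 12; n=5 → 20.
Total orbitals: 2 + 6 + 12 + 20 = 40.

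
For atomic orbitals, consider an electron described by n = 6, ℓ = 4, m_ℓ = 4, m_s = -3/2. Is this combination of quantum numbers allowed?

The spin quantum number for an electron can only be m_s = +1/2 or −1/2; m_s = -3/2 is not one of those.

No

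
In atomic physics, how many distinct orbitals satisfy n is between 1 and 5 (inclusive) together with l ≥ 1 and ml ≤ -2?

Work shell by shell — for each n, count the (l, ml) pairs that satisfy l ≥ 1 and ml ≤ -2:
n=3 → 1; n=4 → 3; n=5 → 6.
Total orbitals: 1 + 3 + 6 = 10.

10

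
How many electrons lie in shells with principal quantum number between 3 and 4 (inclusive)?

Shell n has n² orbitals: 3²=9 + 4²=16 = 25 orbitals.
Two spin states per orbital: 2 × 25 = 50 electrons.

50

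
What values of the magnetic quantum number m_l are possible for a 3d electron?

-2, -1, 0, 1, 2

The 3d subshell has l = 2, and m_l takes every integer from −l to +l. With l = 2 that gives the 5 values -2, -1, 0, 1, 2.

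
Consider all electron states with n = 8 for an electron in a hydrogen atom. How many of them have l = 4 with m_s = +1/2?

Per l-value: l=4 → 9.
Orbitals: 9. With m_s fixed to a single value there is one state per orbital, giving 9 states.

9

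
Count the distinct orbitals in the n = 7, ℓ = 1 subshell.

3

A subshell has 2ℓ+1 orbitals; with ℓ = 1, that's 3.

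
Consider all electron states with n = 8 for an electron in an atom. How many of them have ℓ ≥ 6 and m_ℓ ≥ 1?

With n = 8 the allowed ℓ are 0, 1, …, 7.
Per ℓ-value: ℓ=6 → 6; ℓ=7 → 7.
Orbitals: 6 + 7 = 13. Each orbital carries two spin states, so 13 × 2 = 26 states.

26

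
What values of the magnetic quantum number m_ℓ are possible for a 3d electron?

-2, -1, 0, 1, 2

The 3d subshell has ℓ = 2, and m_ℓ takes every integer from −ℓ to +ℓ. With ℓ = 2 that gives the 5 values -2, -1, 0, 1, 2.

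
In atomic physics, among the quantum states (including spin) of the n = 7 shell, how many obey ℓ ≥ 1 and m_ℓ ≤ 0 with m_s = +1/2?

For n = 7, ℓ ranges over 0 … 6.
Per ℓ-value: ℓ=1 → 2; ℓ=2 → 3; ℓ=3 → 4; ℓ=4 → 5; ℓ=5 → 6; ℓ=6 → 7.
Orbitals: 2 + 3 + 4 + 5 + 6 + 7 = 27. With m_s fixed to a single value there is one state per orbital, giving 27 states.

27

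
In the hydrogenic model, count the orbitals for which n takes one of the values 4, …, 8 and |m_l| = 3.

30

Count contributing orbitals for each principal shell:
n=4 → 2; n=5 → 4; n=6 → 6; n=7 → 8; n=8 → 10.
Total orbitals: 2 + 4 + 6 + 8 + 10 = 30.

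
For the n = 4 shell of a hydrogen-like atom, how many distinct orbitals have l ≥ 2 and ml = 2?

Go through l = 0, …, 3 (the values permitted for n = 4).
The (l, ml) pairs meeting l ≥ 2 and ml = 2 give: l=2 → 1; l=3 → 1.
Total orbitals: 1 + 1 = 2.

2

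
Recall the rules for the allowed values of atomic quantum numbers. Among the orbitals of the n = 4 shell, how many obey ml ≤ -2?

With n = 4 the allowed l are 0, 1, …, 3.
Per l-value: l=2 → 1; l=3 → 2.
Total orbitals: 1 + 2 = 3.

3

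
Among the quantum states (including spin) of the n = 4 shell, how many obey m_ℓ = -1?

6

With n = 4 the allowed ℓ are 0, 1, …, 3.
Per ℓ-value: ℓ=1 → 1; ℓ=2 → 1; ℓ=3 → 1.
Orbitals: 1 + 1 + 1 = 3. Each orbital carries two spin states, so 3 × 2 = 6 states.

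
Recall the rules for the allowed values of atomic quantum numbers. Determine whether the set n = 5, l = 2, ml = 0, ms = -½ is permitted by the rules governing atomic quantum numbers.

Yes

n = 5 is a positive integer. l = 2 satisfies 0 ≤ l ≤ n−1 = 4. ml = 0 lies in the range −l … +l (here −2 … 2). ms = -1/2 is one of ±1/2.
All four constraints are satisfied.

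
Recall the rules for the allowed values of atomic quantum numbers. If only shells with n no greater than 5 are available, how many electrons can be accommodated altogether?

110

Total orbitals = 1² + 2² + 3² + 4² + 5² = 55. Doubling for spin gives 110 electrons.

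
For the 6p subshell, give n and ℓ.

The leading integer gives n = 6; the letter 'p' means ℓ = 1.

n = 6, ℓ = 1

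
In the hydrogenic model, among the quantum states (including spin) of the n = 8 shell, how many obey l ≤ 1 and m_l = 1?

The n = 8 shell has l = 0 through 7; check each.
The (l, m_l) pairs meeting l ≤ 1 and m_l = 1 give: l=1 → 1.
Orbitals: 1. Each orbital carries two spin states, so 1 × 2 = 2 states.

2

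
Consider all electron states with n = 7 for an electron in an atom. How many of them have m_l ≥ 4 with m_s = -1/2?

With n = 7 the allowed l are 0, 1, …, 6.
Per l-value: l=4 → 1; l=5 → 2; l=6 → 3.
Orbitals: 1 + 2 + 3 = 6. With m_s fixed to a single value there is one state per orbital, giving 6 states.

6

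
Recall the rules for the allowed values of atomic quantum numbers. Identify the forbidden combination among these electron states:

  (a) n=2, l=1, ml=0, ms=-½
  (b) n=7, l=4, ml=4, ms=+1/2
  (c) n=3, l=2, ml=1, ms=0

(c)

(c) has ms = 0, but an electron's spin must be ±1/2.
The remaining sets (a), (b) satisfy all four rules.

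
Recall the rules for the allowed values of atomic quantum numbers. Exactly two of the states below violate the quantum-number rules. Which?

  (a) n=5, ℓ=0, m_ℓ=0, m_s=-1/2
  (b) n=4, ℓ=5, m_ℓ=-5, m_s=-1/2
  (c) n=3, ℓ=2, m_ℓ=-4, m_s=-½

(b) and (c)

(b) has ℓ = 5 ≥ n = 4, violating 0 ≤ ℓ ≤ n−1.
(c) has |m_ℓ| = 4 > ℓ = 2, violating −ℓ ≤ m_ℓ ≤ ℓ.
The remaining set (a) satisfies all four rules.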